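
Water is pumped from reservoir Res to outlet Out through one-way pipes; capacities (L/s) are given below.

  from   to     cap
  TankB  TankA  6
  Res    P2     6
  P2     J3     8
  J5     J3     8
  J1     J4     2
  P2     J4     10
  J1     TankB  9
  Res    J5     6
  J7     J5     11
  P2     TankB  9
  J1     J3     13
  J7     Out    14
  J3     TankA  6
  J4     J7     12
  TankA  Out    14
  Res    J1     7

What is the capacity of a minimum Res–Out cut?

Augment Res→P2→J3→TankA→Out: bottleneck 6, flow now 6.
Augment Res→J1→J4→J7→Out: bottleneck 2, flow now 8.
Augment Res→J1→TankB→TankA→Out: bottleneck 5, flow now 13.
Augment Res→J5→J3→P2→J4→J7→Out: bottleneck 6, flow now 19. (uses reverse residual edge)
No augmenting path remains; maximum flow = 19.
By max-flow min-cut, the minimum cut capacity equals the max flow.
In the residual graph, reachable from Res: {Res}.
Min-cut edges: Res→P2 (6), Res→J5 (6), Res→J1 (7); capacity 6 + 6 + 7 = 19.

19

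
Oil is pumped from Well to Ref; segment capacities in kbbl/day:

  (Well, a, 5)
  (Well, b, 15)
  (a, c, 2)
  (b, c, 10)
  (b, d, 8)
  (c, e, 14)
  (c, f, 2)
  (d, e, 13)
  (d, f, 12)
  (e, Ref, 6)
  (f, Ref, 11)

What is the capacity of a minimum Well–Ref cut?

16

Augment Well→a→c→e→Ref: bottleneck 2, flow now 2.
Augment Well→b→c→e→Ref: bottleneck 4, flow now 6.
Augment Well→b→c→f→Ref: bottleneck 2, flow now 8.
Augment Well→b→d→f→Ref: bottleneck 8, flow now 16.
No augmenting path remains; maximum flow = 16.
By max-flow min-cut, the minimum cut capacity equals the max flow.
In the residual graph, reachable from Well: {Well, a, b, c, e}.
Min-cut edges: b→d (8), c→f (2), e→Ref (6); capacity 8 + 2 + 6 = 16.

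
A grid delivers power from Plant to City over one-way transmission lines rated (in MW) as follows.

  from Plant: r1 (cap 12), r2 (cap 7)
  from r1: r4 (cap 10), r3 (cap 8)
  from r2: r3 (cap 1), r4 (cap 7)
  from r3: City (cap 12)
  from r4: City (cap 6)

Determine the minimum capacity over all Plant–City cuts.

15

Augment Plant→r1→r3→City: bottleneck 8, flow now 8.
Augment Plant→r1→r4→City: bottleneck 4, flow now 12.
Augment Plant→r2→r3→City: bottleneck 1, flow now 13.
Augment Plant→r2→r4→City: bottleneck 2, flow now 15.
No augmenting path remains; maximum flow = 15.
By max-flow min-cut, the minimum cut capacity equals the max flow.
In the residual graph, reachable from Plant: {Plant, r1, r2, r4}.
Min-cut edges: r1→r3 (8), r2→r3 (1), r4→City (6); capacity 8 + 1 + 6 = 15.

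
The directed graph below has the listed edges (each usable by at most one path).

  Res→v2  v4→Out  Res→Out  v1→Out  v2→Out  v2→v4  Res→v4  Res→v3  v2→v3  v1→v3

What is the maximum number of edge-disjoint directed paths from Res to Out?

3

Assign every edge capacity 1; by Menger, the answer equals the max flow.
Path Res→Out (+1); total 1.
Path Res→v2→Out (+1); total 2.
Path Res→v4→Out (+1); total 3.
No residual Res→Out path; max flow = 3.
Certifying cut of size 3: {Res→Out, Res→v2, Res→v4}.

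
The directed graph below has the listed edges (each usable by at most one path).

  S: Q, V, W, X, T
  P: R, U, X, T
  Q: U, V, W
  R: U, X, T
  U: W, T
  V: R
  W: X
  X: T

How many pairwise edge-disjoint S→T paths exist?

4

Assign every edge capacity 1; by Menger, the answer equals the max flow.
Path S→T (+1); total 1.
Path S→X→T (+1); total 2.
Path S→Q→U→T (+1); total 3.
Path S→V→R→T (+1); total 4.
No residual S→T path; max flow = 4.
Certifying cut of size 4: {S→Q, S→T, S→V, X→T}.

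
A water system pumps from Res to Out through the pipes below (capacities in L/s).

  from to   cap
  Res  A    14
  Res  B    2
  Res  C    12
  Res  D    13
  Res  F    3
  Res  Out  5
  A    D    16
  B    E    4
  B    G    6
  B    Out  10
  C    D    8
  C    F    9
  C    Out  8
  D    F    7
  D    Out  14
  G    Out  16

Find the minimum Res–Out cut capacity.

Augment Res→Out: bottleneck 5, flow now 5.
Augment Res→B→Out: bottleneck 2, flow now 7.
Augment Res→C→Out: bottleneck 8, flow now 15.
Augment Res→D→Out: bottleneck 13, flow now 28.
Augment Res→A→D→Out: bottleneck 1, flow now 29.
No augmenting path remains; maximum flow = 29.
By max-flow min-cut, the minimum cut capacity equals the max flow.
In the residual graph, reachable from Res: {Res, A, C, D, F}.
Min-cut edges: Res→B (2), Res→Out (5), C→Out (8), D→Out (14); capacity 2 + 5 + 8 + 14 = 29.

29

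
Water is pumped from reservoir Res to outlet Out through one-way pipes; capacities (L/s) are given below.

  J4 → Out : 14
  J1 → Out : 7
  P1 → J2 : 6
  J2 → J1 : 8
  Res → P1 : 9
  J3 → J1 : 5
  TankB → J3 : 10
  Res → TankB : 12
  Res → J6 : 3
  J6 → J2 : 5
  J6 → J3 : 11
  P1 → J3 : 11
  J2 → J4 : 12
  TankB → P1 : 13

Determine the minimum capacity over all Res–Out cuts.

14

Augment Res→J6→J3→J1→Out: bottleneck 3, flow now 3.
Augment Res→P1→J3→J1→Out: bottleneck 2, flow now 5.
Augment Res→P1→J2→J4→Out: bottleneck 6, flow now 11.
Augment Res→P1→J3→J6→J2→J4→Out: bottleneck 1, flow now 12. (uses reverse residual edge)
Augment Res→TankB→J3→J6→J2→J4→Out: bottleneck 2, flow now 14. (uses reverse residual edge)
No augmenting path remains; maximum flow = 14.
By max-flow min-cut, the minimum cut capacity equals the max flow.
In the residual graph, reachable from Res: {Res, P1, TankB, J3}.
Min-cut edges: Res→J6 (3), P1→J2 (6), J3→J1 (5); capacity 3 + 6 + 5 = 14.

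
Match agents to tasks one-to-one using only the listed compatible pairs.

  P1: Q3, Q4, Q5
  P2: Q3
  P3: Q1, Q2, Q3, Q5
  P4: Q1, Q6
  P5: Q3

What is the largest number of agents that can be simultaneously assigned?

4

Unit-capacity flow: source→left, listed edges, right→sink; max matching = max flow.
Augmenting path P1→Q3 (+1); matched 1.
Augmenting path P3→Q1 (+1); matched 2.
Augmenting path P4→Q6 (+1); matched 3.
Augmenting path P2→Q3→P1→Q4 (+1); matched 4.
No augmenting path remains; maximum matching = 4.
König certificate: {P1, P3, P4, Q3} is a vertex cover of size 4 (every listed pair touches it), so no matching can be larger.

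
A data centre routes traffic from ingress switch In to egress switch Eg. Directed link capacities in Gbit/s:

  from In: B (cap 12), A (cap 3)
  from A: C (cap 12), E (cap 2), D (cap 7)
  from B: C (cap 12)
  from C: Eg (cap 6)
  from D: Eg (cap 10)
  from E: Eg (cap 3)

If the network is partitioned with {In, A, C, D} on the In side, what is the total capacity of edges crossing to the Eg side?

30

Edges leaving {In, A, C, D}: In→B (12), A→E (2), C→Eg (6), D→Eg (10).
Cut capacity = 12 + 2 + 6 + 10 = 30.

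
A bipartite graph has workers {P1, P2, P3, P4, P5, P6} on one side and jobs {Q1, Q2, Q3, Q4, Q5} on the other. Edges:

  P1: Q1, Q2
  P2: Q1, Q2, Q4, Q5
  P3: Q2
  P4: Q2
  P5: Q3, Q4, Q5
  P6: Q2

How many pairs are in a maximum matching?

4

Unit-capacity flow: source→left, listed edges, right→sink; max matching = max flow.
Augmenting path P1→Q1 (+1); matched 1.
Augmenting path P2→Q2 (+1); matched 2.
Augmenting path P5→Q3 (+1); matched 3.
Augmenting path P3→Q2→P2→Q4 (+1); matched 4.
No augmenting path remains; maximum matching = 4.
König certificate: {P1, P2, P5, Q2} is a vertex cover of size 4 (every listed pair touches it), so no matching can be larger.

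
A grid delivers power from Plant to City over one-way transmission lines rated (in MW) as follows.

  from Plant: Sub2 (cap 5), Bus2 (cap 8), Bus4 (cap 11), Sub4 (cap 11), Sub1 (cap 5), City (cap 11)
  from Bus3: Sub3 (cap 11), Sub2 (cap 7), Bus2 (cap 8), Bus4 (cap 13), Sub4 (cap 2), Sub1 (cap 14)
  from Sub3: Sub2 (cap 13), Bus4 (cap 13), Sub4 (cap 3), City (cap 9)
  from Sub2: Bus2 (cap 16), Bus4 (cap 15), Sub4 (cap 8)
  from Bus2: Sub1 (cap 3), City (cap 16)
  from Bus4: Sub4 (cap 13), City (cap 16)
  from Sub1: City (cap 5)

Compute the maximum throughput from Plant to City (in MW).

40

Augment Plant→City: bottleneck 11, flow now 11.
Augment Plant→Bus2→City: bottleneck 8, flow now 19.
Augment Plant→Bus4→City: bottleneck 11, flow now 30.
Augment Plant→Sub1→City: bottleneck 5, flow now 35.
Augment Plant→Sub2→Bus2→City: bottleneck 5, flow now 40.
No augmenting path remains; maximum flow = 40.
In the residual graph, reachable from Plant: {Plant, Sub4}.
Min-cut edges: Plant→Sub2 (5), Plant→Bus2 (8), Plant→Bus4 (11), Plant→Sub1 (5), Plant→City (11); capacity 5 + 8 + 11 + 5 + 11 = 40.
This cut is saturated, so no flow can exceed 40.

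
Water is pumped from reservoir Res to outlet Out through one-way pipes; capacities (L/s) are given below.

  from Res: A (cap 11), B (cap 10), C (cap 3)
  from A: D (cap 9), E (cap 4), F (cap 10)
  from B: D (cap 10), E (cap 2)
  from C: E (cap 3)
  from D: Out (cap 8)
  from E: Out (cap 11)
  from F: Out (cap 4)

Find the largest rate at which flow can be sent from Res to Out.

Augment Res→A→D→Out: bottleneck 8, flow now 8.
Augment Res→A→E→Out: bottleneck 3, flow now 11.
Augment Res→B→E→Out: bottleneck 2, flow now 13.
Augment Res→C→E→Out: bottleneck 3, flow now 16.
Augment Res→B→D→A→E→Out: bottleneck 1, flow now 17. (uses reverse residual edge)
Augment Res→B→D→A→F→Out: bottleneck 4, flow now 21. (uses reverse residual edge)
No augmenting path remains; maximum flow = 21.
In the residual graph, reachable from Res: {Res, A, B, D, F}.
Min-cut edges: Res→C (3), A→E (4), B→E (2), D→Out (8), F→Out (4); capacity 3 + 4 + 2 + 8 + 4 = 21.
This cut is saturated, so no flow can exceed 21.

21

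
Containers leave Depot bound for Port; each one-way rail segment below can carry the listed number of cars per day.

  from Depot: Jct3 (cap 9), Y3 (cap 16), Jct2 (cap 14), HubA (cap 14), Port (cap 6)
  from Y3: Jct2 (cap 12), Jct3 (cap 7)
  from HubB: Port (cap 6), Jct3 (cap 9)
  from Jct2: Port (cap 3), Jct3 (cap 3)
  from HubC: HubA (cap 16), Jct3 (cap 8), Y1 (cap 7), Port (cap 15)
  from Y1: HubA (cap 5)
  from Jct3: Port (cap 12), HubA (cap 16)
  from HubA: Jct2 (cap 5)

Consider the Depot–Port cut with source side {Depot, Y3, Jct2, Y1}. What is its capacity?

Edges leaving {Depot, Y3, Jct2, Y1}: Depot→Jct3 (9), Depot→HubA (14), Depot→Port (6), Y3→Jct3 (7), Jct2→Jct3 (3), Jct2→Port (3), Y1→HubA (5).
Cut capacity = 9 + 14 + 6 + 7 + 3 + 3 + 5 = 47.

47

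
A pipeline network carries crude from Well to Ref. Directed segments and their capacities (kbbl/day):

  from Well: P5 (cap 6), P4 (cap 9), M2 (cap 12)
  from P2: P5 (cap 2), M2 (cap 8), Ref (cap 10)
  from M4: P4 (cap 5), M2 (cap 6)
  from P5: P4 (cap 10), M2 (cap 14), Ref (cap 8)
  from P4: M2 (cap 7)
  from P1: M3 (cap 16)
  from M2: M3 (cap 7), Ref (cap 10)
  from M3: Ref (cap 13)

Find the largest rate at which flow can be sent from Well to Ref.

Augment Well→P5→Ref: bottleneck 6, flow now 6.
Augment Well→M2→Ref: bottleneck 10, flow now 16.
Augment Well→M2→M3→Ref: bottleneck 2, flow now 18.
Augment Well→P4→M2→M3→Ref: bottleneck 5, flow now 23.
No augmenting path remains; maximum flow = 23.
In the residual graph, reachable from Well: {Well, P4, M2}.
Min-cut edges: Well→P5 (6), M2→M3 (7), M2→Ref (10); capacity 6 + 7 + 10 = 23.
This cut is saturated, so no flow can exceed 23.

23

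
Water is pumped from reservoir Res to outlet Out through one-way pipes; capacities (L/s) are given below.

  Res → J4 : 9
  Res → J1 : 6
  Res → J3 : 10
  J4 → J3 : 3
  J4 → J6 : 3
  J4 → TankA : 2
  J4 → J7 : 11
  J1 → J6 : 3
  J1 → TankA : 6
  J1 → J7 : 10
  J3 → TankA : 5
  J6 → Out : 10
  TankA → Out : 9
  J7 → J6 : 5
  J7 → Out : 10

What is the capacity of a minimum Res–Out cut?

20

Augment Res→J4→J6→Out: bottleneck 3, flow now 3.
Augment Res→J4→TankA→Out: bottleneck 2, flow now 5.
Augment Res→J4→J7→Out: bottleneck 4, flow now 9.
Augment Res→J1→J6→Out: bottleneck 3, flow now 12.
Augment Res→J1→TankA→Out: bottleneck 3, flow now 15.
Augment Res→J3→TankA→Out: bottleneck 4, flow now 19.
Augment Res→J3→TankA→J4→J7→Out: bottleneck 1, flow now 20. (uses reverse residual edge)
No augmenting path remains; maximum flow = 20.
By max-flow min-cut, the minimum cut capacity equals the max flow.
In the residual graph, reachable from Res: {Res, J3}.
Min-cut edges: Res→J4 (9), Res→J1 (6), J3→TankA (5); capacity 9 + 6 + 5 = 20.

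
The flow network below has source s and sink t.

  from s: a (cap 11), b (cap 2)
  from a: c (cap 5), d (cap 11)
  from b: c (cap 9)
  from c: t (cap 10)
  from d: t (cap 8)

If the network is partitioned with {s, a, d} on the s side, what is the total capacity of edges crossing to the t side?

15

Edges leaving {s, a, d}: s→b (2), a→c (5), d→t (8).
Cut capacity = 2 + 5 + 8 = 15.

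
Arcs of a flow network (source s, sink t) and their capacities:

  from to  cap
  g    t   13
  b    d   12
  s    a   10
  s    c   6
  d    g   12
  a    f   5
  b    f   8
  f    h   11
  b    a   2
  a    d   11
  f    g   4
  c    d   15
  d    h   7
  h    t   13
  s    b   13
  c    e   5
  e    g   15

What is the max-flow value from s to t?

26

Augment s→a→d→g→t: bottleneck 10, flow now 10.
Augment s→b→d→g→t: bottleneck 2, flow now 12.
Augment s→b→d→h→t: bottleneck 7, flow now 19.
Augment s→b→f→g→t: bottleneck 1, flow now 20.
Augment s→b→f→h→t: bottleneck 3, flow now 23.
Augment s→c→d→a→f→h→t: bottleneck 3, flow now 26. (uses reverse residual edge)
No augmenting path remains; maximum flow = 26.
In the residual graph, reachable from s: {s, a, b, c, d, e, f, g, h}.
Min-cut edges: g→t (13), h→t (13); capacity 13 + 13 = 26.
This cut is saturated, so no flow can exceed 26.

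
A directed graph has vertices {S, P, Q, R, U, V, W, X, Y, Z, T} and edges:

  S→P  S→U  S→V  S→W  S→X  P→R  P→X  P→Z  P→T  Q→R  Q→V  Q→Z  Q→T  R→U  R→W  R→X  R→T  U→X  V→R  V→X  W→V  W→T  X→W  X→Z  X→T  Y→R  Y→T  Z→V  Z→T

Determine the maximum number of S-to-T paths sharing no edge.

Assign every edge capacity 1; by Menger, the answer equals the max flow.
Path S→P→T (+1); total 1.
Path S→W→T (+1); total 2.
Path S→X→T (+1); total 3.
Path S→V→R→T (+1); total 4.
Path S→U→X→Z→T (+1); total 5.
No residual S→T path; max flow = 5.
Certifying cut of size 5: {S→P, S→U, S→V, S→W, S→X}.

5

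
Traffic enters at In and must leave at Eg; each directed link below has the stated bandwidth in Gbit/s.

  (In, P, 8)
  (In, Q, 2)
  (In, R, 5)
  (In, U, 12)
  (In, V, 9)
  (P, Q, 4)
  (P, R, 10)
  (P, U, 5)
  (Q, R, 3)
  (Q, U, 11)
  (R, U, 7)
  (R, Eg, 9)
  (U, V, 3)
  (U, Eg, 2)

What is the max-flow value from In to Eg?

11

Augment In→R→Eg: bottleneck 5, flow now 5.
Augment In→U→Eg: bottleneck 2, flow now 7.
Augment In→P→R→Eg: bottleneck 4, flow now 11.
No augmenting path remains; maximum flow = 11.
In the residual graph, reachable from In: {In, P, Q, R, U, V}.
Min-cut edges: R→Eg (9), U→Eg (2); capacity 9 + 2 = 11.
This cut is saturated, so no flow can exceed 11.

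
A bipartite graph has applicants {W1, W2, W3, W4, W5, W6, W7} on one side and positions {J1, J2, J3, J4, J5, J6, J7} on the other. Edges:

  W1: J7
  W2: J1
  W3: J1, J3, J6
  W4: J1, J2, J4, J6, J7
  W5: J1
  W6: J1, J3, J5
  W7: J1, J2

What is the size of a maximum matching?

6

Unit-capacity flow: source→left, listed edges, right→sink; max matching = max flow.
Augmenting path W1→J7 (+1); matched 1.
Augmenting path W2→J1 (+1); matched 2.
Augmenting path W3→J3 (+1); matched 3.
Augmenting path W4→J2 (+1); matched 4.
Augmenting path W6→J5 (+1); matched 5.
Augmenting path W7→J2→W4→J4 (+1); matched 6.
No augmenting path remains; maximum matching = 6.
König certificate: {W1, W3, W4, W6, W7, J1} is a vertex cover of size 6 (every listed pair touches it), so no matching can be larger.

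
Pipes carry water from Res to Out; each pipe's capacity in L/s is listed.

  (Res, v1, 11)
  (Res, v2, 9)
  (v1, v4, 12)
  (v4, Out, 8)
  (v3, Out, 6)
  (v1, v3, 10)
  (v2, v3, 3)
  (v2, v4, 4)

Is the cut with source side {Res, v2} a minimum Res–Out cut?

No — its capacity is 18, but the minimum cut has capacity 14.

Given cut capacity: 11 + 3 + 4 = 18.
Augment Res→v1→v3→Out: bottleneck 6, flow now 6.
Augment Res→v1→v4→Out: bottleneck 5, flow now 11.
Augment Res→v2→v4→Out: bottleneck 3, flow now 14.
No augmenting path remains; maximum flow = 14.
In the residual graph, reachable from Res: {Res, v1, v2, v3, v4}.
Min-cut edges: v3→Out (6), v4→Out (8); capacity 6 + 8 = 14.
Cut capacity 18 exceeds the max flow 14, so it is not minimum.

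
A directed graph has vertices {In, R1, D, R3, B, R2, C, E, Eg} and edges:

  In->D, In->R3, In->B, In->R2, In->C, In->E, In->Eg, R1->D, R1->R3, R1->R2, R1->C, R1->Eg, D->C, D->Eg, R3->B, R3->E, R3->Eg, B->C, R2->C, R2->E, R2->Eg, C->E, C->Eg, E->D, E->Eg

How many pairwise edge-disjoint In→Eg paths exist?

6

Assign every edge capacity 1; by Menger, the answer equals the max flow.
Path In→Eg (+1); total 1.
Path In→D→Eg (+1); total 2.
Path In→R3→Eg (+1); total 3.
Path In→R2→Eg (+1); total 4.
Path In→C→Eg (+1); total 5.
Path In→E→Eg (+1); total 6.
No residual In→Eg path; max flow = 6.
Certifying cut of size 6: {C→Eg, D→Eg, E→Eg, In→Eg, In→R2, In→R3}.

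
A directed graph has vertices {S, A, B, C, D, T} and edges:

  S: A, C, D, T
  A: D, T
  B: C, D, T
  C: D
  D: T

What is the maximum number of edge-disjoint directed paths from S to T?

3

Assign every edge capacity 1; by Menger, the answer equals the max flow.
Path S→T (+1); total 1.
Path S→A→T (+1); total 2.
Path S→D→T (+1); total 3.
No residual S→T path; max flow = 3.
Certifying cut of size 3: {D→T, S→A, S→T}.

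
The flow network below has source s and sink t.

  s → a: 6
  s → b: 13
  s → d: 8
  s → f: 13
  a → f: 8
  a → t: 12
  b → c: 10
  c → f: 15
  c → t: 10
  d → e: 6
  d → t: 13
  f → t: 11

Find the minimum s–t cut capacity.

Augment s→a→t: bottleneck 6, flow now 6.
Augment s→d→t: bottleneck 8, flow now 14.
Augment s→f→t: bottleneck 11, flow now 25.
Augment s→b→c→t: bottleneck 10, flow now 35.
No augmenting path remains; maximum flow = 35.
By max-flow min-cut, the minimum cut capacity equals the max flow.
In the residual graph, reachable from s: {s, b, f}.
Min-cut edges: s→a (6), s→d (8), b→c (10), f→t (11); capacity 6 + 8 + 10 + 11 = 35.

35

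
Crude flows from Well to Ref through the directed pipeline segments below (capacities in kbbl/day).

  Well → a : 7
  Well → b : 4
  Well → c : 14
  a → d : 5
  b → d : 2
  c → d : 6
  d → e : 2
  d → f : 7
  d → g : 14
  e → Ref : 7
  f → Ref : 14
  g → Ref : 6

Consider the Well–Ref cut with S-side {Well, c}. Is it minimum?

No — its capacity is 17, but the minimum cut has capacity 13.

Given cut capacity: 7 + 4 + 6 = 17.
Augment Well→a→d→e→Ref: bottleneck 2, flow now 2.
Augment Well→a→d→f→Ref: bottleneck 3, flow now 5.
Augment Well→b→d→f→Ref: bottleneck 2, flow now 7.
Augment Well→c→d→f→Ref: bottleneck 2, flow now 9.
Augment Well→c→d→g→Ref: bottleneck 4, flow now 13.
No augmenting path remains; maximum flow = 13.
In the residual graph, reachable from Well: {Well, a, b, c}.
Min-cut edges: a→d (5), b→d (2), c→d (6); capacity 5 + 2 + 6 = 13.
Cut capacity 17 exceeds the max flow 13, so it is not minimum.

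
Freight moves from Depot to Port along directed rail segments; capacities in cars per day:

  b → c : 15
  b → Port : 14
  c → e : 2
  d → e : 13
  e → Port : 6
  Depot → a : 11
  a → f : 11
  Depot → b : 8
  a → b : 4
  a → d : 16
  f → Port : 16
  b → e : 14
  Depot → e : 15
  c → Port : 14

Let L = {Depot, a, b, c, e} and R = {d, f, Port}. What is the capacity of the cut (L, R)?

61

Edges leaving {Depot, a, b, c, e}: a→d (16), a→f (11), b→Port (14), c→Port (14), e→Port (6).
Cut capacity = 16 + 11 + 14 + 14 + 6 = 61.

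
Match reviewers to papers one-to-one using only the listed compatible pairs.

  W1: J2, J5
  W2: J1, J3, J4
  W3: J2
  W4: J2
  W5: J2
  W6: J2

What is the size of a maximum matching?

3

Unit-capacity flow: source→left, listed edges, right→sink; max matching = max flow.
Augmenting path W1→J2 (+1); matched 1.
Augmenting path W2→J1 (+1); matched 2.
Augmenting path W3→J2→W1→J5 (+1); matched 3.
No augmenting path remains; maximum matching = 3.
König certificate: {W1, W2, J2} is a vertex cover of size 3 (every listed pair touches it), so no matching can be larger.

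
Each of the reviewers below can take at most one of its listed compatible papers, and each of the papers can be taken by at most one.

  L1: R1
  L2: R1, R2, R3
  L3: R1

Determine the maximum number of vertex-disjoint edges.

2

Unit-capacity flow: source→left, listed edges, right→sink; max matching = max flow.
Augmenting path L1→R1 (+1); matched 1.
Augmenting path L2→R2 (+1); matched 2.
No augmenting path remains; maximum matching = 2.
König certificate: {L2, R1} is a vertex cover of size 2 (every listed pair touches it), so no matching can be larger.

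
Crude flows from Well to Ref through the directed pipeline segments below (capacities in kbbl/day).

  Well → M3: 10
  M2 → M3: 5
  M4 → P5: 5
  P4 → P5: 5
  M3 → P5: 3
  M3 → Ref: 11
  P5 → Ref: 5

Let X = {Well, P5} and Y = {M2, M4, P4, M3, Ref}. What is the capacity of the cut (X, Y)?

15

Edges leaving {Well, P5}: Well→M3 (10), P5→Ref (5).
Cut capacity = 10 + 5 = 15.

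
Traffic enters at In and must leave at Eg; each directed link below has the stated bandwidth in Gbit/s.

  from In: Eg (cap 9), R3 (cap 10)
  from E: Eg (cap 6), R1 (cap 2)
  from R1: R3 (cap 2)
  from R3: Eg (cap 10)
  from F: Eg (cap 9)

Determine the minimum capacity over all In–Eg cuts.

Augment In→Eg: bottleneck 9, flow now 9.
Augment In→R3→Eg: bottleneck 10, flow now 19.
No augmenting path remains; maximum flow = 19.
By max-flow min-cut, the minimum cut capacity equals the max flow.
In the residual graph, reachable from In: {In}.
Min-cut edges: In→R3 (10), In→Eg (9); capacity 10 + 9 = 19.

19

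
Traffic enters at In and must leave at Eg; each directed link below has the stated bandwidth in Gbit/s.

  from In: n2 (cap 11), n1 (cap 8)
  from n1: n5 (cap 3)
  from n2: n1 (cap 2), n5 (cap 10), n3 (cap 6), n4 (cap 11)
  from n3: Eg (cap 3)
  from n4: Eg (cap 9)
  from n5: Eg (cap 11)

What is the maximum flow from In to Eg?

Augment In→n1→n5→Eg: bottleneck 3, flow now 3.
Augment In→n2→n3→Eg: bottleneck 3, flow now 6.
Augment In→n2→n4→Eg: bottleneck 8, flow now 14.
No augmenting path remains; maximum flow = 14.
In the residual graph, reachable from In: {In, n1}.
Min-cut edges: In→n2 (11), n1→n5 (3); capacity 11 + 3 = 14.
This cut is saturated, so no flow can exceed 14.

14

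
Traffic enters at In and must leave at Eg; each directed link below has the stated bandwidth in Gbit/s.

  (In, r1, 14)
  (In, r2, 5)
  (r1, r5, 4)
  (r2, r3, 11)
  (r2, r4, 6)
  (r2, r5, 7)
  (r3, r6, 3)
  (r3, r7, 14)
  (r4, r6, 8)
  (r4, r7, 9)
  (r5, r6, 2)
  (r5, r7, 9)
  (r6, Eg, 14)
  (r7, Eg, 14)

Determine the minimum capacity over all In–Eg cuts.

9

Augment In→r1→r5→r6→Eg: bottleneck 2, flow now 2.
Augment In→r1→r5→r7→Eg: bottleneck 2, flow now 4.
Augment In→r2→r3→r6→Eg: bottleneck 3, flow now 7.
Augment In→r2→r3→r7→Eg: bottleneck 2, flow now 9.
No augmenting path remains; maximum flow = 9.
By max-flow min-cut, the minimum cut capacity equals the max flow.
In the residual graph, reachable from In: {In, r1}.
Min-cut edges: In→r2 (5), r1→r5 (4); capacity 5 + 4 = 9.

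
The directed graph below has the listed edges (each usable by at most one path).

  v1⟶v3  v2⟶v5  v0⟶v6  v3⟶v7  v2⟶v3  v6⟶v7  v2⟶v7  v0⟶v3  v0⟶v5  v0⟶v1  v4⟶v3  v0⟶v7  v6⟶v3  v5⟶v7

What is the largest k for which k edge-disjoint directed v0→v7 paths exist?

Assign every edge capacity 1; by Menger, the answer equals the max flow.
Path v0→v7 (+1); total 1.
Path v0→v3→v7 (+1); total 2.
Path v0→v5→v7 (+1); total 3.
Path v0→v6→v7 (+1); total 4.
No residual v0→v7 path; max flow = 4.
Certifying cut of size 4: {v0→v5, v0→v6, v0→v7, v3→v7}.

4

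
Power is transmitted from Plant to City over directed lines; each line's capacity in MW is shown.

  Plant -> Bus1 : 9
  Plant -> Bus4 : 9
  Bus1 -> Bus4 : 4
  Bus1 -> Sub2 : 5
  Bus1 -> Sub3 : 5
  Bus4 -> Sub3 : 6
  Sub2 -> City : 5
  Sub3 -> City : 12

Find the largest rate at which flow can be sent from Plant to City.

15

Augment Plant→Bus1→Sub2→City: bottleneck 5, flow now 5.
Augment Plant→Bus1→Sub3→City: bottleneck 4, flow now 9.
Augment Plant→Bus4→Sub3→City: bottleneck 6, flow now 15.
No augmenting path remains; maximum flow = 15.
In the residual graph, reachable from Plant: {Plant, Bus4}.
Min-cut edges: Plant→Bus1 (9), Bus4→Sub3 (6); capacity 9 + 6 = 15.
This cut is saturated, so no flow can exceed 15.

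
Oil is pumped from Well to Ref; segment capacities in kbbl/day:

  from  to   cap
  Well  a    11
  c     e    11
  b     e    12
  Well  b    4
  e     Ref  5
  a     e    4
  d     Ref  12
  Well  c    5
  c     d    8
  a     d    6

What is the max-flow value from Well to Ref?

16

Augment Well→a→d→Ref: bottleneck 6, flow now 6.
Augment Well→a→e→Ref: bottleneck 4, flow now 10.
Augment Well→b→e→Ref: bottleneck 1, flow now 11.
Augment Well→c→d→Ref: bottleneck 5, flow now 16.
No augmenting path remains; maximum flow = 16.
In the residual graph, reachable from Well: {Well, a, b, e}.
Min-cut edges: Well→c (5), a→d (6), e→Ref (5); capacity 5 + 6 + 5 = 16.
This cut is saturated, so no flow can exceed 16.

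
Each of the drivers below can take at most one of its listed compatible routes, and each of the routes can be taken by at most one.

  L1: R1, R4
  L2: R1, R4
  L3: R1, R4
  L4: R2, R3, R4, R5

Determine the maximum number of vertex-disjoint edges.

Unit-capacity flow: source→left, listed edges, right→sink; max matching = max flow.
Augmenting path L1→R1 (+1); matched 1.
Augmenting path L2→R4 (+1); matched 2.
Augmenting path L4→R2 (+1); matched 3.
No augmenting path remains; maximum matching = 3.
König certificate: {L4, R1, R4} is a vertex cover of size 3 (every listed pair touches it), so no matching can be larger.

3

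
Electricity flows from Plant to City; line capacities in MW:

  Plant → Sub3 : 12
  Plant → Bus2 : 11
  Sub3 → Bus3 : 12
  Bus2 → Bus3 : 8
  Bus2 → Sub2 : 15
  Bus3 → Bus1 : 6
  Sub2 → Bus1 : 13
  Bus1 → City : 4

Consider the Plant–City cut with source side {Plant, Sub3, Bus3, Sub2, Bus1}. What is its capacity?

Edges leaving {Plant, Sub3, Bus3, Sub2, Bus1}: Plant→Bus2 (11), Bus1→City (4).
Cut capacity = 11 + 4 = 15.

15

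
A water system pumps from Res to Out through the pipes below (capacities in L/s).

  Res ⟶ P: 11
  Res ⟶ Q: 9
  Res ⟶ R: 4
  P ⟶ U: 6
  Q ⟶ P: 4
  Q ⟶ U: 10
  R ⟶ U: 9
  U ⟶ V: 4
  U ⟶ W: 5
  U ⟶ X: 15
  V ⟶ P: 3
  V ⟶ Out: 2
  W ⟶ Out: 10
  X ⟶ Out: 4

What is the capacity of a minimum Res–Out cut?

11

Augment Res→P→U→V→Out: bottleneck 2, flow now 2.
Augment Res→P→U→W→Out: bottleneck 4, flow now 6.
Augment Res→Q→U→W→Out: bottleneck 1, flow now 7.
Augment Res→Q→U→X→Out: bottleneck 4, flow now 11.
No augmenting path remains; maximum flow = 11.
By max-flow min-cut, the minimum cut capacity equals the max flow.
In the residual graph, reachable from Res: {Res, P, Q, R, U, V, X}.
Min-cut edges: U→W (5), V→Out (2), X→Out (4); capacity 5 + 2 + 4 = 11.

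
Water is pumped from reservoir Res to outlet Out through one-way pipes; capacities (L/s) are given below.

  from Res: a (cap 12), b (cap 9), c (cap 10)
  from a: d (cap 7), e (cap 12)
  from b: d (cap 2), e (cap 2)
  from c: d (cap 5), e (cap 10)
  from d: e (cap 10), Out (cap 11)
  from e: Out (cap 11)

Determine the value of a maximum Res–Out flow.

Augment Res→a→d→Out: bottleneck 7, flow now 7.
Augment Res→a→e→Out: bottleneck 5, flow now 12.
Augment Res→b→d→Out: bottleneck 2, flow now 14.
Augment Res→b→e→Out: bottleneck 2, flow now 16.
Augment Res→c→d→Out: bottleneck 2, flow now 18.
Augment Res→c→e→Out: bottleneck 4, flow now 22.
No augmenting path remains; maximum flow = 22.
In the residual graph, reachable from Res: {Res, a, b, c, d, e}.
Min-cut edges: d→Out (11), e→Out (11); capacity 11 + 11 = 22.
This cut is saturated, so no flow can exceed 22.

22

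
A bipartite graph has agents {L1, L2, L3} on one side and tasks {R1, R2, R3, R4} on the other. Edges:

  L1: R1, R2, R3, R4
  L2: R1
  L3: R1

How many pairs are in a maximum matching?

Unit-capacity flow: source→left, listed edges, right→sink; max matching = max flow.
Augmenting path L1→R1 (+1); matched 1.
Augmenting path L2→R1→L1→R2 (+1); matched 2.
No augmenting path remains; maximum matching = 2.
König certificate: {L1, R1} is a vertex cover of size 2 (every listed pair touches it), so no matching can be larger.

2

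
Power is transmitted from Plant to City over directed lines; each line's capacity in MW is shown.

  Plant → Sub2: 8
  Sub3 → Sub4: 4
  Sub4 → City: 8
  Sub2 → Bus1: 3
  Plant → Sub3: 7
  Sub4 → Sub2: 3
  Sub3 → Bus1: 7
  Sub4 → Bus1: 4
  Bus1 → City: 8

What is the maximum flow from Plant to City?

10

Augment Plant→Sub3→Sub4→City: bottleneck 4, flow now 4.
Augment Plant→Sub3→Bus1→City: bottleneck 3, flow now 7.
Augment Plant→Sub2→Bus1→City: bottleneck 3, flow now 10.
No augmenting path remains; maximum flow = 10.
In the residual graph, reachable from Plant: {Plant, Sub2}.
Min-cut edges: Plant→Sub3 (7), Sub2→Bus1 (3); capacity 7 + 3 = 10.
This cut is saturated, so no flow can exceed 10.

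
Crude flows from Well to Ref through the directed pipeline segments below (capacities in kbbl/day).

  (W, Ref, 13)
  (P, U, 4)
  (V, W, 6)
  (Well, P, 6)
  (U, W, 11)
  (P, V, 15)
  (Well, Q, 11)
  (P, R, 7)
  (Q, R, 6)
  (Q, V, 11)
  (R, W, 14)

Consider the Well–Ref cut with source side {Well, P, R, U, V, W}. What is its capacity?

24

Edges leaving {Well, P, R, U, V, W}: Well→Q (11), W→Ref (13).
Cut capacity = 11 + 13 = 24.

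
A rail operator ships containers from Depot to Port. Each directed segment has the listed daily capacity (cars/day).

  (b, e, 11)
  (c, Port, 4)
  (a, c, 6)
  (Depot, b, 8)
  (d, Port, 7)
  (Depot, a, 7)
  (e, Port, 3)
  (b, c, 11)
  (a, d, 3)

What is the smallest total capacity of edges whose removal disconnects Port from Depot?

Augment Depot→a→c→Port: bottleneck 4, flow now 4.
Augment Depot→a→d→Port: bottleneck 3, flow now 7.
Augment Depot→b→e→Port: bottleneck 3, flow now 10.
No augmenting path remains; maximum flow = 10.
By max-flow min-cut, the minimum cut capacity equals the max flow.
In the residual graph, reachable from Depot: {Depot, a, b, c, e}.
Min-cut edges: a→d (3), c→Port (4), e→Port (3); capacity 3 + 4 + 3 = 10.

10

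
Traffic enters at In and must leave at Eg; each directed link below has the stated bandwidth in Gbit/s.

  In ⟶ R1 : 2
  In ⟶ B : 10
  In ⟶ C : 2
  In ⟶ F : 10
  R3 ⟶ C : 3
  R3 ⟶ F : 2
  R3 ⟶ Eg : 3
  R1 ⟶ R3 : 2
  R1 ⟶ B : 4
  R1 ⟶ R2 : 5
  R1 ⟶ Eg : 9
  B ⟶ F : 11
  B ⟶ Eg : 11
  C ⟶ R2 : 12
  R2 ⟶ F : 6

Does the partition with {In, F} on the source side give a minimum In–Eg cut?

Given cut capacity: 2 + 10 + 2 = 14.
Augment In→R1→Eg: bottleneck 2, flow now 2.
Augment In→B→Eg: bottleneck 10, flow now 12.
No augmenting path remains; maximum flow = 12.
In the residual graph, reachable from In: {In, C, R2, F}.
Min-cut edges: In→R1 (2), In→B (10); capacity 2 + 10 = 12.
Cut capacity 14 exceeds the max flow 12, so it is not minimum.

No — its capacity is 14, but the minimum cut has capacity 12.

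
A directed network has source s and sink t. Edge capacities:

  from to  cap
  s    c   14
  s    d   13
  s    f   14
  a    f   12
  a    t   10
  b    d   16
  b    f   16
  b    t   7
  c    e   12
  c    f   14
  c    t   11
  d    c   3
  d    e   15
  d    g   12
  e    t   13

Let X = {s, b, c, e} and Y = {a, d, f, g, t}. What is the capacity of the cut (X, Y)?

Edges leaving {s, b, c, e}: s→d (13), s→f (14), b→d (16), b→f (16), b→t (7), c→f (14), c→t (11), e→t (13).
Cut capacity = 13 + 14 + 16 + 16 + 7 + 14 + 11 + 13 = 104.

104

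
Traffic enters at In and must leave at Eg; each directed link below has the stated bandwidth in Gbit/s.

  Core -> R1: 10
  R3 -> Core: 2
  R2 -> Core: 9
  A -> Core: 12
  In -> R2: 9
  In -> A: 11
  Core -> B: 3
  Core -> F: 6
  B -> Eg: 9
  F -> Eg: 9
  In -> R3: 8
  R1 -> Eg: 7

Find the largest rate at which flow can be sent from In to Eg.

16

Augment In→R3→Core→B→Eg: bottleneck 2, flow now 2.
Augment In→R2→Core→B→Eg: bottleneck 1, flow now 3.
Augment In→R2→Core→R1→Eg: bottleneck 7, flow now 10.
Augment In→R2→Core→F→Eg: bottleneck 1, flow now 11.
Augment In→A→Core→F→Eg: bottleneck 5, flow now 16.
No augmenting path remains; maximum flow = 16.
In the residual graph, reachable from In: {In, R3, R2, A, Core, R1}.
Min-cut edges: Core→B (3), Core→F (6), R1→Eg (7); capacity 3 + 6 + 7 = 16.
This cut is saturated, so no flow can exceed 16.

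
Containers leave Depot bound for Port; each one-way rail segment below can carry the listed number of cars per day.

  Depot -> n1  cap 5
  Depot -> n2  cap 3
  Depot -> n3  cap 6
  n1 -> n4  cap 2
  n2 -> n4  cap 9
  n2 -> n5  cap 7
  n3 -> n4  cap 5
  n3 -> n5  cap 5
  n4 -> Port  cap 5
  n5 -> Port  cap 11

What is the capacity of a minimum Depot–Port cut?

Augment Depot→n1→n4→Port: bottleneck 2, flow now 2.
Augment Depot→n2→n4→Port: bottleneck 3, flow now 5.
Augment Depot→n3→n5→Port: bottleneck 5, flow now 10.
Augment Depot→n3→n4→n2→n5→Port: bottleneck 1, flow now 11. (uses reverse residual edge)
No augmenting path remains; maximum flow = 11.
By max-flow min-cut, the minimum cut capacity equals the max flow.
In the residual graph, reachable from Depot: {Depot, n1}.
Min-cut edges: Depot→n2 (3), Depot→n3 (6), n1→n4 (2); capacity 3 + 6 + 2 = 11.

11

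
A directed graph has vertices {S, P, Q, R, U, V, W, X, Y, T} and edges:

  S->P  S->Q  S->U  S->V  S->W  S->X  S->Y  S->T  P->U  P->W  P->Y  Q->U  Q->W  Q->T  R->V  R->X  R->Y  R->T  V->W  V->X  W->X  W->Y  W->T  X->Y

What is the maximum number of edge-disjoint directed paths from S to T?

3

Assign every edge capacity 1; by Menger, the answer equals the max flow.
Path S→T (+1); total 1.
Path S→Q→T (+1); total 2.
Path S→W→T (+1); total 3.
No residual S→T path; max flow = 3.
Certifying cut of size 3: {S→Q, S→T, W→T}.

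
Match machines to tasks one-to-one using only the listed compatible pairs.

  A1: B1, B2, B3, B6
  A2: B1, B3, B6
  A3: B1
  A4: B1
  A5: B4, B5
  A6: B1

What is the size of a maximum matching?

Unit-capacity flow: source→left, listed edges, right→sink; max matching = max flow.
Augmenting path A1→B1 (+1); matched 1.
Augmenting path A2→B3 (+1); matched 2.
Augmenting path A5→B4 (+1); matched 3.
Augmenting path A3→B1→A1→B2 (+1); matched 4.
No augmenting path remains; maximum matching = 4.
König certificate: {A1, A2, A5, B1} is a vertex cover of size 4 (every listed pair touches it), so no matching can be larger.

4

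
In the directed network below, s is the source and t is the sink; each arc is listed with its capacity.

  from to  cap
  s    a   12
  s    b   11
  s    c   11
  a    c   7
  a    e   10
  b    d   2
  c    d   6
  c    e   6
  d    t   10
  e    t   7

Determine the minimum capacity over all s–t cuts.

Augment s→a→e→t: bottleneck 7, flow now 7.
Augment s→b→d→t: bottleneck 2, flow now 9.
Augment s→c→d→t: bottleneck 6, flow now 15.
No augmenting path remains; maximum flow = 15.
By max-flow min-cut, the minimum cut capacity equals the max flow.
In the residual graph, reachable from s: {s, a, b, c, e}.
Min-cut edges: b→d (2), c→d (6), e→t (7); capacity 2 + 6 + 7 = 15.

15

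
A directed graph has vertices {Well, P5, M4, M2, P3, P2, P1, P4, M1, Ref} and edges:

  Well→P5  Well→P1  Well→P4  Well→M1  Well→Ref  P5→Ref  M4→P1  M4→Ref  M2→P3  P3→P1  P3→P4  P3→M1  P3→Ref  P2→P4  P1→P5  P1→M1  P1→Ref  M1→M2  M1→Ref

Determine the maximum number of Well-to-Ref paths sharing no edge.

4

Assign every edge capacity 1; by Menger, the answer equals the max flow.
Path Well→Ref (+1); total 1.
Path Well→P5→Ref (+1); total 2.
Path Well→P1→Ref (+1); total 3.
Path Well→M1→Ref (+1); total 4.
No residual Well→Ref path; max flow = 4.
Certifying cut of size 4: {Well→M1, Well→P1, Well→P5, Well→Ref}.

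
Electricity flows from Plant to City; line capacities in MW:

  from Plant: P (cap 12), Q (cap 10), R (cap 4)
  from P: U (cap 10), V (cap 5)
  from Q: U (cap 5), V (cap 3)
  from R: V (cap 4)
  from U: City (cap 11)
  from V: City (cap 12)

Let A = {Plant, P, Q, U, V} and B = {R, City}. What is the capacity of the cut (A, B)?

27

Edges leaving {Plant, P, Q, U, V}: Plant→R (4), U→City (11), V→City (12).
Cut capacity = 4 + 11 + 12 = 27.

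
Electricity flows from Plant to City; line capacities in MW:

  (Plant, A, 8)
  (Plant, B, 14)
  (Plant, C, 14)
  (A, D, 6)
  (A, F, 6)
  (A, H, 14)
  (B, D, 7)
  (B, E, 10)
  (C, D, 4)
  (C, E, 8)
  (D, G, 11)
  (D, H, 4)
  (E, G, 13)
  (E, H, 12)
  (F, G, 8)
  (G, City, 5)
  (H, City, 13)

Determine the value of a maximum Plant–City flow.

18

Augment Plant→A→H→City: bottleneck 8, flow now 8.
Augment Plant→B→D→G→City: bottleneck 5, flow now 13.
Augment Plant→B→D→H→City: bottleneck 2, flow now 15.
Augment Plant→B→E→H→City: bottleneck 3, flow now 18.
No augmenting path remains; maximum flow = 18.
In the residual graph, reachable from Plant: {Plant, A, B, C, D, E, F, G, H}.
Min-cut edges: G→City (5), H→City (13); capacity 5 + 13 = 18.
This cut is saturated, so no flow can exceed 18.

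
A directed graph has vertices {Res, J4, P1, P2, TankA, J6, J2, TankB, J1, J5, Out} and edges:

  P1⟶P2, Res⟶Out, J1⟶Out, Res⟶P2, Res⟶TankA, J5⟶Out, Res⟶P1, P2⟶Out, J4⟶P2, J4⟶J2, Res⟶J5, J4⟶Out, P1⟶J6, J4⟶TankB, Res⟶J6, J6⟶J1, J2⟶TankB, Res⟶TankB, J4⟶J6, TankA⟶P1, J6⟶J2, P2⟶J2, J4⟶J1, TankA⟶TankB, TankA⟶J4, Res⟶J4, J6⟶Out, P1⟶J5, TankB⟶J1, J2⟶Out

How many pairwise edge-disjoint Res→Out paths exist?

7

Assign every edge capacity 1; by Menger, the answer equals the max flow.
Path Res→Out (+1); total 1.
Path Res→J4→Out (+1); total 2.
Path Res→P2→Out (+1); total 3.
Path Res→J6→Out (+1); total 4.
Path Res→J5→Out (+1); total 5.
Path Res→TankB→J1→Out (+1); total 6.
Path Res→P1→P2→J2→Out (+1); total 7.
No residual Res→Out path; max flow = 7.
Certifying cut of size 7: {J1→Out, J2→Out, J4→Out, J5→Out, J6→Out, P2→Out, Res→Out}.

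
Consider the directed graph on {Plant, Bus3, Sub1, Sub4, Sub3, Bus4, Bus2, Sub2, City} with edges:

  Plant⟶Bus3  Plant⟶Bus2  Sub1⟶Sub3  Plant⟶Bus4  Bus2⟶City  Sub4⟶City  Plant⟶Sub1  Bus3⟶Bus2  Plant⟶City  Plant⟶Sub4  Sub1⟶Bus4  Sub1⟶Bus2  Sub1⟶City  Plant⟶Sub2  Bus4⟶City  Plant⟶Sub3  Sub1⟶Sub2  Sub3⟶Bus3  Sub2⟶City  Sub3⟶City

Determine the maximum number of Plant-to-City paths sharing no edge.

Assign every edge capacity 1; by Menger, the answer equals the max flow.
Path Plant→City (+1); total 1.
Path Plant→Sub1→City (+1); total 2.
Path Plant→Sub4→City (+1); total 3.
Path Plant→Sub3→City (+1); total 4.
Path Plant→Bus4→City (+1); total 5.
Path Plant→Bus2→City (+1); total 6.
Path Plant→Sub2→City (+1); total 7.
No residual Plant→City path; max flow = 7.
Certifying cut of size 7: {Bus2→City, Plant→Bus4, Plant→City, Plant→Sub1, Plant→Sub2, Plant→Sub3, Plant→Sub4}.

7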